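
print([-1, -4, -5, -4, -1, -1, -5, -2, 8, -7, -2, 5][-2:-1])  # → [-2]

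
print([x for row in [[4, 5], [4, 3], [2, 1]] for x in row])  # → [4, 5, 4, 3, 2, 1]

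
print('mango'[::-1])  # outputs ognam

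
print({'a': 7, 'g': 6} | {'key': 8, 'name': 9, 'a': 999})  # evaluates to {'a': 999, 'g': 6, 'key': 8, 'name': 9}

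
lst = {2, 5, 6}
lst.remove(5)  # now {2, 6}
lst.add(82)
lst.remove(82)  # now {2, 6}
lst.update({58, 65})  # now {2, 6, 58, 65}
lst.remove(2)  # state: {6, 58, 65}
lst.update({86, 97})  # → {6, 58, 65, 86, 97}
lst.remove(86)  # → {6, 58, 65, 97}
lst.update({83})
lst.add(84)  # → {6, 58, 65, 83, 84, 97}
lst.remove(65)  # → {6, 58, 83, 84, 97}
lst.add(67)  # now {6, 58, 67, 83, 84, 97}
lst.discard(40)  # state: {6, 58, 67, 83, 84, 97}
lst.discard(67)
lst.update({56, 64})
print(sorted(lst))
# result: [6, 56, 58, 64, 83, 84, 97]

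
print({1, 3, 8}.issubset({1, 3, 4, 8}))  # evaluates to True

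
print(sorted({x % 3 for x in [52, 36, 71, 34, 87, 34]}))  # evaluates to [0, 1, 2]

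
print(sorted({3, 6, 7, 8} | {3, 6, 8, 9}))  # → [3, 6, 7, 8, 9]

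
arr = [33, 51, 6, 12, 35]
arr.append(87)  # [33, 51, 6, 12, 35, 87]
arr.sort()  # [6, 12, 33, 35, 51, 87]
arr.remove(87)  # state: [6, 12, 33, 35, 51]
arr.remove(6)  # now [12, 33, 35, 51]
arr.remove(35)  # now [12, 33, 51]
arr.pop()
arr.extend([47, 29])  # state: [12, 33, 47, 29]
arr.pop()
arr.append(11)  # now [12, 33, 47, 11]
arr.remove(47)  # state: [12, 33, 11]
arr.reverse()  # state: [11, 33, 12]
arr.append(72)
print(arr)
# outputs [11, 33, 12, 72]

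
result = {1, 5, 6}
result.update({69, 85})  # {1, 5, 6, 69, 85}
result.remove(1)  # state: {5, 6, 69, 85}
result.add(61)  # {5, 6, 61, 69, 85}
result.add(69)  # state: {5, 6, 61, 69, 85}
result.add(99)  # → {5, 6, 61, 69, 85, 99}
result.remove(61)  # {5, 6, 69, 85, 99}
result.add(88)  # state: {5, 6, 69, 85, 88, 99}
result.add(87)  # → {5, 6, 69, 85, 87, 88, 99}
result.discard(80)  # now {5, 6, 69, 85, 87, 88, 99}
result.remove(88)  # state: {5, 6, 69, 85, 87, 99}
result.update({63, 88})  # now {5, 6, 63, 69, 85, 87, 88, 99}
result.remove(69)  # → {5, 6, 63, 85, 87, 88, 99}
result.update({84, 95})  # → {5, 6, 63, 84, 85, 87, 88, 95, 99}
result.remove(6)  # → {5, 63, 84, 85, 87, 88, 95, 99}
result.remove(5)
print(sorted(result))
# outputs [63, 84, 85, 87, 88, 95, 99]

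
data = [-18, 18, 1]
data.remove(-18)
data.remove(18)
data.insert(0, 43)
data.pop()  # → 1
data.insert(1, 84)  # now [43, 84]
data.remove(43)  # [84]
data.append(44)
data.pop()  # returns 44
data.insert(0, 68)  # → [68, 84]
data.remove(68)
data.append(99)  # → [84, 99]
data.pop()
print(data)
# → [84]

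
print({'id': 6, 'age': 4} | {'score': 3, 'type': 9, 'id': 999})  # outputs {'id': 999, 'age': 4, 'score': 3, 'type': 9}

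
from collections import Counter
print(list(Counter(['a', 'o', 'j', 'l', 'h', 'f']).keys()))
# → ['a', 'o', 'j', 'l', 'h', 'f']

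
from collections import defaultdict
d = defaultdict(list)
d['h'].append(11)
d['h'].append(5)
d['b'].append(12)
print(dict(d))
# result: {'h': [11, 5], 'b': [12]}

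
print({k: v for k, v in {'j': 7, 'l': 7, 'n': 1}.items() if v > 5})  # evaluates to {'j': 7, 'l': 7}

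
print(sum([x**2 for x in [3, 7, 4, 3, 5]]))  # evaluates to 108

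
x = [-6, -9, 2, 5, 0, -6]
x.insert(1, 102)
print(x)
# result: [-6, 102, -9, 2, 5, 0, -6]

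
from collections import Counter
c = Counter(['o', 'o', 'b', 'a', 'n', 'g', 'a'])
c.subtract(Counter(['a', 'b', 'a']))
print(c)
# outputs Counter({'o': 2, 'n': 1, 'g': 1, 'b': 0, 'a': 0})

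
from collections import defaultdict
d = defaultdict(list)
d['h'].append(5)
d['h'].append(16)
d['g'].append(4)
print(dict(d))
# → {'h': [5, 16], 'g': [4]}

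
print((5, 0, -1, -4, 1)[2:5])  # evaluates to (-1, -4, 1)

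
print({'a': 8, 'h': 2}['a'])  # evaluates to 8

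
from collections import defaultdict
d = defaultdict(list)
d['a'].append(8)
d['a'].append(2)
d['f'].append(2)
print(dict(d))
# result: {'a': [8, 2], 'f': [2]}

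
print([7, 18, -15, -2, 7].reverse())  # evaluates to None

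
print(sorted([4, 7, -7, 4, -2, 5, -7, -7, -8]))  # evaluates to [-8, -7, -7, -7, -2, 4, 4, 5, 7]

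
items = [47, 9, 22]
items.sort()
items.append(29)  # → [9, 22, 47, 29]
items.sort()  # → [9, 22, 29, 47]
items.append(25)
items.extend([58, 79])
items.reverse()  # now [79, 58, 25, 47, 29, 22, 9]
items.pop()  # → 9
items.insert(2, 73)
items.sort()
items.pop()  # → 79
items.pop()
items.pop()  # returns 58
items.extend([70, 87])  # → [22, 25, 29, 47, 70, 87]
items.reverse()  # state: [87, 70, 47, 29, 25, 22]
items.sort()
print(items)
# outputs [22, 25, 29, 47, 70, 87]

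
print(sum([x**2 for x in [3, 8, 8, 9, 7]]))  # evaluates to 267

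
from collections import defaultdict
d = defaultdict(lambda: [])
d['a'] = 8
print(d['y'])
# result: []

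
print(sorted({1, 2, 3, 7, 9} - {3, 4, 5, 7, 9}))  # [1, 2]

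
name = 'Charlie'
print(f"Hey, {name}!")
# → Hey, Charlie!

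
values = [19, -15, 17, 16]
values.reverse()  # [16, 17, -15, 19]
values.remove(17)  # [16, -15, 19]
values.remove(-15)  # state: [16, 19]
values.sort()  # [16, 19]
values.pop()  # 19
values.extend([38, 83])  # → [16, 38, 83]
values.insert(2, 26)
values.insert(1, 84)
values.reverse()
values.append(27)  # [83, 26, 38, 84, 16, 27]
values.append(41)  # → [83, 26, 38, 84, 16, 27, 41]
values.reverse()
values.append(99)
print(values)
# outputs [41, 27, 16, 84, 38, 26, 83, 99]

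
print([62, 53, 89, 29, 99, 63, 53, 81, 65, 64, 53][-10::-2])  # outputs [53]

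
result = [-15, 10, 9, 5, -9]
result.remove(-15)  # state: [10, 9, 5, -9]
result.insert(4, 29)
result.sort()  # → [-9, 5, 9, 10, 29]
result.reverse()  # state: [29, 10, 9, 5, -9]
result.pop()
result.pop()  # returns 5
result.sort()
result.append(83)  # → [9, 10, 29, 83]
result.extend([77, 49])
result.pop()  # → 49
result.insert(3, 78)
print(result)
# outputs [9, 10, 29, 78, 83, 77]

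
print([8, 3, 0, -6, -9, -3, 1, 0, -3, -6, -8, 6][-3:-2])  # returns [-6]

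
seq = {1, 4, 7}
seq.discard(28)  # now {1, 4, 7}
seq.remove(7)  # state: {1, 4}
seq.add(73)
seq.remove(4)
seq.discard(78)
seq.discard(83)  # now {1, 73}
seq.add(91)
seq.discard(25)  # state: {1, 73, 91}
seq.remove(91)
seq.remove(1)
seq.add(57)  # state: {57, 73}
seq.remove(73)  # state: {57}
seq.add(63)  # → {57, 63}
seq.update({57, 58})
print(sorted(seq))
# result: [57, 58, 63]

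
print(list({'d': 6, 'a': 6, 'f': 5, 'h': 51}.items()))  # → [('d', 6), ('a', 6), ('f', 5), ('h', 51)]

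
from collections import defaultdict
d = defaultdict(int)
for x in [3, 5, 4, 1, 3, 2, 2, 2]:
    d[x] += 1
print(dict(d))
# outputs {3: 2, 5: 1, 4: 1, 1: 1, 2: 3}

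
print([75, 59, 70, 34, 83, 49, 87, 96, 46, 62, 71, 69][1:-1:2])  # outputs [59, 34, 49, 96, 62]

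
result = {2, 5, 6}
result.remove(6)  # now {2, 5}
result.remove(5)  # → {2}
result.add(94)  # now {2, 94}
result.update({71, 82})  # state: {2, 71, 82, 94}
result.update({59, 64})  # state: {2, 59, 64, 71, 82, 94}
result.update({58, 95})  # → {2, 58, 59, 64, 71, 82, 94, 95}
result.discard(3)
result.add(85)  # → {2, 58, 59, 64, 71, 82, 85, 94, 95}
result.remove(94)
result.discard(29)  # {2, 58, 59, 64, 71, 82, 85, 95}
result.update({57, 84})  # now {2, 57, 58, 59, 64, 71, 82, 84, 85, 95}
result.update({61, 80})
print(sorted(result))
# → [2, 57, 58, 59, 61, 64, 71, 80, 82, 84, 85, 95]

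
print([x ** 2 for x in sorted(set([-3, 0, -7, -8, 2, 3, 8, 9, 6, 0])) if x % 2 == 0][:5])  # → [64, 0, 4, 36, 64]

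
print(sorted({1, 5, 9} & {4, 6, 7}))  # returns []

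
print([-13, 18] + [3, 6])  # [-13, 18, 3, 6]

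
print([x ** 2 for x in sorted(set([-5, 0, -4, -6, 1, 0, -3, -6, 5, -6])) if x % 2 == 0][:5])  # [36, 16, 0]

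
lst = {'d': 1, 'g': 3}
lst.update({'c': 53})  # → {'d': 1, 'g': 3, 'c': 53}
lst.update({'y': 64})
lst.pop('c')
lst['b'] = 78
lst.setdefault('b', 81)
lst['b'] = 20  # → {'d': 1, 'g': 3, 'y': 64, 'b': 20}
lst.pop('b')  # 20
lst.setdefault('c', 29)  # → 29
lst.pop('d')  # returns 1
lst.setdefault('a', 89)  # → 89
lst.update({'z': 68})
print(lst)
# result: {'g': 3, 'y': 64, 'c': 29, 'a': 89, 'z': 68}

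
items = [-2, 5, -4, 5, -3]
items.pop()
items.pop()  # 5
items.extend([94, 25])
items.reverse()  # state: [25, 94, -4, 5, -2]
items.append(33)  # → [25, 94, -4, 5, -2, 33]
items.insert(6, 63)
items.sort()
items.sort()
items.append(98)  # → [-4, -2, 5, 25, 33, 63, 94, 98]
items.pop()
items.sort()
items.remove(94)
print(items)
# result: [-4, -2, 5, 25, 33, 63]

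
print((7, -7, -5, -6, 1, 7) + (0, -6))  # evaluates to (7, -7, -5, -6, 1, 7, 0, -6)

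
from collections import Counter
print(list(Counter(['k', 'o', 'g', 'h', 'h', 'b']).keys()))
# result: ['k', 'o', 'g', 'h', 'b']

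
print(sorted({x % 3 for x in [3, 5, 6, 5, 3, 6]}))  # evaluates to [0, 2]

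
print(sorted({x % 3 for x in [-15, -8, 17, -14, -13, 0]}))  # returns [0, 1, 2]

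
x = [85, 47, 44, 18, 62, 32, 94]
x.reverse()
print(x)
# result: [94, 32, 62, 18, 44, 47, 85]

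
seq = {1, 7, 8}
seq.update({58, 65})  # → {1, 7, 8, 58, 65}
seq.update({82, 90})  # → {1, 7, 8, 58, 65, 82, 90}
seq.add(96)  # {1, 7, 8, 58, 65, 82, 90, 96}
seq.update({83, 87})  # {1, 7, 8, 58, 65, 82, 83, 87, 90, 96}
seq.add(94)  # {1, 7, 8, 58, 65, 82, 83, 87, 90, 94, 96}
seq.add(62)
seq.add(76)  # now {1, 7, 8, 58, 62, 65, 76, 82, 83, 87, 90, 94, 96}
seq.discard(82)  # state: {1, 7, 8, 58, 62, 65, 76, 83, 87, 90, 94, 96}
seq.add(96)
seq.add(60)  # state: {1, 7, 8, 58, 60, 62, 65, 76, 83, 87, 90, 94, 96}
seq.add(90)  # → {1, 7, 8, 58, 60, 62, 65, 76, 83, 87, 90, 94, 96}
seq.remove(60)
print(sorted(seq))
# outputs [1, 7, 8, 58, 62, 65, 76, 83, 87, 90, 94, 96]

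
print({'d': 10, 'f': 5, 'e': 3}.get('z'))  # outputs None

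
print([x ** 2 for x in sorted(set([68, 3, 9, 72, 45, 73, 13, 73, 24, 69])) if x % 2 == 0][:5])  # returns [576, 4624, 5184]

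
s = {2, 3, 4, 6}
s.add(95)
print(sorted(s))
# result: [2, 3, 4, 6, 95]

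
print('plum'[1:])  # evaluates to lum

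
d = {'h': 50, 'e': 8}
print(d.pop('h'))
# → 50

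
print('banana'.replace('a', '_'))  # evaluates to b_n_n_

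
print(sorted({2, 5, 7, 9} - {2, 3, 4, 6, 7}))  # [5, 9]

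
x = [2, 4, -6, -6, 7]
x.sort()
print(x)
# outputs [-6, -6, 2, 4, 7]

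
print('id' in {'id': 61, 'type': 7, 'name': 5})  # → True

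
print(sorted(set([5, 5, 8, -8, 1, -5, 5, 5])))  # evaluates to [-8, -5, 1, 5, 8]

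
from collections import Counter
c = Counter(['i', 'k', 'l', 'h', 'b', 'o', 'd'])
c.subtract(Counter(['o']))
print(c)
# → Counter({'i': 1, 'k': 1, 'l': 1, 'h': 1, 'b': 1, 'd': 1, 'o': 0})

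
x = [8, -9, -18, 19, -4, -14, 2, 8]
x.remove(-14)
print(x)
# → [8, -9, -18, 19, -4, 2, 8]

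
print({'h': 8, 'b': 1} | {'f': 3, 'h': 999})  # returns {'h': 999, 'b': 1, 'f': 3}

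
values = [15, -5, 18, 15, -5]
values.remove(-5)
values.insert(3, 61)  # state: [15, 18, 15, 61, -5]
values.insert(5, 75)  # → [15, 18, 15, 61, -5, 75]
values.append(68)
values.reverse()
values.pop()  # 15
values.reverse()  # [18, 15, 61, -5, 75, 68]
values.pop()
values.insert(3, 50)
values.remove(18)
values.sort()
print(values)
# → [-5, 15, 50, 61, 75]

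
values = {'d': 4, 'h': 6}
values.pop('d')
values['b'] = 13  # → {'h': 6, 'b': 13}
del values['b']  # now {'h': 6}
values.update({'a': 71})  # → {'h': 6, 'a': 71}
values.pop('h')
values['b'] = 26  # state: {'a': 71, 'b': 26}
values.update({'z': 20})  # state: {'a': 71, 'b': 26, 'z': 20}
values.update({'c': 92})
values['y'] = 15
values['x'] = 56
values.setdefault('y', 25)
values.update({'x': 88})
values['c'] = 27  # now {'a': 71, 'b': 26, 'z': 20, 'c': 27, 'y': 15, 'x': 88}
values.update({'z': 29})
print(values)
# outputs {'a': 71, 'b': 26, 'z': 29, 'c': 27, 'y': 15, 'x': 88}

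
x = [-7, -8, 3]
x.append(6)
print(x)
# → [-7, -8, 3, 6]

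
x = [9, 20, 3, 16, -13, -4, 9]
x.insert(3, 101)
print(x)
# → [9, 20, 3, 101, 16, -13, -4, 9]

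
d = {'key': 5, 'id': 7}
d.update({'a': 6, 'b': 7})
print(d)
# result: {'key': 5, 'id': 7, 'a': 6, 'b': 7}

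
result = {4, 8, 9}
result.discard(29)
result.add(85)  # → {4, 8, 9, 85}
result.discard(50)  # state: {4, 8, 9, 85}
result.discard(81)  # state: {4, 8, 9, 85}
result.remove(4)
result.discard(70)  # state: {8, 9, 85}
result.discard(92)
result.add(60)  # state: {8, 9, 60, 85}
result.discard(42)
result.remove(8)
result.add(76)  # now {9, 60, 76, 85}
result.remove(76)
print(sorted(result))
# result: [9, 60, 85]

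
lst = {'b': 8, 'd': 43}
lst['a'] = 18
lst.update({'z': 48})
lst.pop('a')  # 18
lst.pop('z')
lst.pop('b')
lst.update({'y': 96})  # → {'d': 43, 'y': 96}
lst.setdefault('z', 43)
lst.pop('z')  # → 43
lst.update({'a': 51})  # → {'d': 43, 'y': 96, 'a': 51}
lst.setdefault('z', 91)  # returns 91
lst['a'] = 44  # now {'d': 43, 'y': 96, 'a': 44, 'z': 91}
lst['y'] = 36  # {'d': 43, 'y': 36, 'a': 44, 'z': 91}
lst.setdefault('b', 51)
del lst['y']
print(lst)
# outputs {'d': 43, 'a': 44, 'z': 91, 'b': 51}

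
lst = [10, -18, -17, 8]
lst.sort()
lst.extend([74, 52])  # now [-18, -17, 8, 10, 74, 52]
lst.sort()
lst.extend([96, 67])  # [-18, -17, 8, 10, 52, 74, 96, 67]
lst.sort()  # [-18, -17, 8, 10, 52, 67, 74, 96]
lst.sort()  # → [-18, -17, 8, 10, 52, 67, 74, 96]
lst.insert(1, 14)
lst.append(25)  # [-18, 14, -17, 8, 10, 52, 67, 74, 96, 25]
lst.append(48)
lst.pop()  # 48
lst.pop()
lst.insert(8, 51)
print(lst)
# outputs [-18, 14, -17, 8, 10, 52, 67, 74, 51, 96]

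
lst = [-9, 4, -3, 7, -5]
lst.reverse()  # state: [-5, 7, -3, 4, -9]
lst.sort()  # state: [-9, -5, -3, 4, 7]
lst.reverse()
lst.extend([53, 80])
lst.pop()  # 80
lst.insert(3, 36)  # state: [7, 4, -3, 36, -5, -9, 53]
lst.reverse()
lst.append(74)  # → [53, -9, -5, 36, -3, 4, 7, 74]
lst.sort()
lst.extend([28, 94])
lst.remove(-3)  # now [-9, -5, 4, 7, 36, 53, 74, 28, 94]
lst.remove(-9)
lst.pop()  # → 94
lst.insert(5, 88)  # [-5, 4, 7, 36, 53, 88, 74, 28]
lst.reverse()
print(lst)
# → [28, 74, 88, 53, 36, 7, 4, -5]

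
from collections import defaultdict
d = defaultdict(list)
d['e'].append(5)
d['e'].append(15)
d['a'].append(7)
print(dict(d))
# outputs {'e': [5, 15], 'a': [7]}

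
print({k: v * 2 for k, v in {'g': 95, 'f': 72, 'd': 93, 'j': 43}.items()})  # {'g': 190, 'f': 144, 'd': 186, 'j': 86}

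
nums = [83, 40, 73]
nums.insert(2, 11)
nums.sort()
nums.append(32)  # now [11, 40, 73, 83, 32]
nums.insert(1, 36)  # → [11, 36, 40, 73, 83, 32]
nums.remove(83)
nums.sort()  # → [11, 32, 36, 40, 73]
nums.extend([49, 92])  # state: [11, 32, 36, 40, 73, 49, 92]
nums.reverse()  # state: [92, 49, 73, 40, 36, 32, 11]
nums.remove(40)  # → [92, 49, 73, 36, 32, 11]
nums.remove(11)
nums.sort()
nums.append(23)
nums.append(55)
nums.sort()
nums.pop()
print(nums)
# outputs [23, 32, 36, 49, 55, 73]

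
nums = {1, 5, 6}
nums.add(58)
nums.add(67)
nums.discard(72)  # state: {1, 5, 6, 58, 67}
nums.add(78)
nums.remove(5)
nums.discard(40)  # {1, 6, 58, 67, 78}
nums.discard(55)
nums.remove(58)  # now {1, 6, 67, 78}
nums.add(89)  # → {1, 6, 67, 78, 89}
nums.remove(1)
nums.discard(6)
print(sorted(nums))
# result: [67, 78, 89]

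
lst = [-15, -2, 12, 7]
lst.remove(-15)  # [-2, 12, 7]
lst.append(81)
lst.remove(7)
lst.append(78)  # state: [-2, 12, 81, 78]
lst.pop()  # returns 78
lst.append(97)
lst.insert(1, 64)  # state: [-2, 64, 12, 81, 97]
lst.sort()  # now [-2, 12, 64, 81, 97]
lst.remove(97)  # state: [-2, 12, 64, 81]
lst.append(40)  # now [-2, 12, 64, 81, 40]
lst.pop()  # 40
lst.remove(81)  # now [-2, 12, 64]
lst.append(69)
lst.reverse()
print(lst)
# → [69, 64, 12, -2]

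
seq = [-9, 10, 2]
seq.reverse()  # [2, 10, -9]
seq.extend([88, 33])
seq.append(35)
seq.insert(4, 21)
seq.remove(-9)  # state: [2, 10, 88, 21, 33, 35]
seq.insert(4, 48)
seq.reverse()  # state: [35, 33, 48, 21, 88, 10, 2]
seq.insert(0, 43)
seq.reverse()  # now [2, 10, 88, 21, 48, 33, 35, 43]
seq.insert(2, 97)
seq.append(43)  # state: [2, 10, 97, 88, 21, 48, 33, 35, 43, 43]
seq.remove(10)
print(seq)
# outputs [2, 97, 88, 21, 48, 33, 35, 43, 43]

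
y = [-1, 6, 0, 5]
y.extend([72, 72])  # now [-1, 6, 0, 5, 72, 72]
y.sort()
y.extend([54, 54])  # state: [-1, 0, 5, 6, 72, 72, 54, 54]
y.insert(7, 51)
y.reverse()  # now [54, 51, 54, 72, 72, 6, 5, 0, -1]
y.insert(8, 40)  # [54, 51, 54, 72, 72, 6, 5, 0, 40, -1]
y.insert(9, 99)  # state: [54, 51, 54, 72, 72, 6, 5, 0, 40, 99, -1]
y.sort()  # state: [-1, 0, 5, 6, 40, 51, 54, 54, 72, 72, 99]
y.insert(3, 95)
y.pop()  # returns 99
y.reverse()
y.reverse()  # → [-1, 0, 5, 95, 6, 40, 51, 54, 54, 72, 72]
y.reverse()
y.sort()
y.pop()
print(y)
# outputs [-1, 0, 5, 6, 40, 51, 54, 54, 72, 72]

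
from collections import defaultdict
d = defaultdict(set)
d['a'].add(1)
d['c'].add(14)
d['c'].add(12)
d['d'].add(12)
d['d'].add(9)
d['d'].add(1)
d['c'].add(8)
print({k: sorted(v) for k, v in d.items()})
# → {'a': [1], 'c': [8, 12, 14], 'd': [1, 9, 12]}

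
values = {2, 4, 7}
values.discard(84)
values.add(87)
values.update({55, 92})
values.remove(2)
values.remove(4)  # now {7, 55, 87, 92}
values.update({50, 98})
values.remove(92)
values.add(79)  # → {7, 50, 55, 79, 87, 98}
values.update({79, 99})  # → {7, 50, 55, 79, 87, 98, 99}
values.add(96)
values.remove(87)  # {7, 50, 55, 79, 96, 98, 99}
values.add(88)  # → {7, 50, 55, 79, 88, 96, 98, 99}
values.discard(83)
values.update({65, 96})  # {7, 50, 55, 65, 79, 88, 96, 98, 99}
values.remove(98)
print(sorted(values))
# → [7, 50, 55, 65, 79, 88, 96, 99]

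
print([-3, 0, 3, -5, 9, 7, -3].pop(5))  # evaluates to 7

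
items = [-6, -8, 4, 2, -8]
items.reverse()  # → [-8, 2, 4, -8, -6]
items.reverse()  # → [-6, -8, 4, 2, -8]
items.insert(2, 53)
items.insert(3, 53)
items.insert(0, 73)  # [73, -6, -8, 53, 53, 4, 2, -8]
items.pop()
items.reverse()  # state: [2, 4, 53, 53, -8, -6, 73]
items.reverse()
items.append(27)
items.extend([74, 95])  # [73, -6, -8, 53, 53, 4, 2, 27, 74, 95]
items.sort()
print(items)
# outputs [-8, -6, 2, 4, 27, 53, 53, 73, 74, 95]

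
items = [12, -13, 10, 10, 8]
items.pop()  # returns 8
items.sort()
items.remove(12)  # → [-13, 10, 10]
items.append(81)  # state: [-13, 10, 10, 81]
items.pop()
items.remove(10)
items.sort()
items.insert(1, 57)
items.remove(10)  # [-13, 57]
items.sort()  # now [-13, 57]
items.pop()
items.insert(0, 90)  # [90, -13]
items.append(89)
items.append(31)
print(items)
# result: [90, -13, 89, 31]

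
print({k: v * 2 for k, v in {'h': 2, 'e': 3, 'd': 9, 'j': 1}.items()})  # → {'h': 4, 'e': 6, 'd': 18, 'j': 2}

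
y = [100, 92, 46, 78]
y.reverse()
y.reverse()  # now [100, 92, 46, 78]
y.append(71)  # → [100, 92, 46, 78, 71]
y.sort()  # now [46, 71, 78, 92, 100]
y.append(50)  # [46, 71, 78, 92, 100, 50]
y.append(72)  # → [46, 71, 78, 92, 100, 50, 72]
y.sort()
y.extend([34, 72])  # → [46, 50, 71, 72, 78, 92, 100, 34, 72]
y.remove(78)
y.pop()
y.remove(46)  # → [50, 71, 72, 92, 100, 34]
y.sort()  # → [34, 50, 71, 72, 92, 100]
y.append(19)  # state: [34, 50, 71, 72, 92, 100, 19]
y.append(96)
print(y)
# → [34, 50, 71, 72, 92, 100, 19, 96]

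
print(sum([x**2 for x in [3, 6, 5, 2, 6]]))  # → 110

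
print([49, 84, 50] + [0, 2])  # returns [49, 84, 50, 0, 2]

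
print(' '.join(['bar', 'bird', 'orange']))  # bar bird orange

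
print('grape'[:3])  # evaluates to gra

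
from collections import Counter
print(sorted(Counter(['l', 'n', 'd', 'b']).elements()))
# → ['b', 'd', 'l', 'n']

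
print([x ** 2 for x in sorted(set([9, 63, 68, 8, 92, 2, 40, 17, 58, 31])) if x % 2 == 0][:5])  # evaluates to [4, 64, 1600, 3364, 4624]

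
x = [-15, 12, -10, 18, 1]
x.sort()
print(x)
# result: [-15, -10, 1, 12, 18]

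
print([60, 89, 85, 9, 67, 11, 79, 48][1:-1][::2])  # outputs [89, 9, 11]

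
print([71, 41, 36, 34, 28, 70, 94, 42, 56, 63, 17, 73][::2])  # [71, 36, 28, 94, 56, 17]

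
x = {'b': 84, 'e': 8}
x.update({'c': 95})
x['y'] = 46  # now {'b': 84, 'e': 8, 'c': 95, 'y': 46}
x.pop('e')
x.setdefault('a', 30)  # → 30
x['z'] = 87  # {'b': 84, 'c': 95, 'y': 46, 'a': 30, 'z': 87}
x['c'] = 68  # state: {'b': 84, 'c': 68, 'y': 46, 'a': 30, 'z': 87}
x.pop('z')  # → 87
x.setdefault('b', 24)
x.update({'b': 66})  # {'b': 66, 'c': 68, 'y': 46, 'a': 30}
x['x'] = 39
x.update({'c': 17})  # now {'b': 66, 'c': 17, 'y': 46, 'a': 30, 'x': 39}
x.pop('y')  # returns 46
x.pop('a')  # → 30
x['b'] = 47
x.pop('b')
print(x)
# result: {'c': 17, 'x': 39}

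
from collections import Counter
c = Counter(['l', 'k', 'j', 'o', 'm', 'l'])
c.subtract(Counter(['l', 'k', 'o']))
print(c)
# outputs Counter({'l': 1, 'j': 1, 'm': 1, 'k': 0, 'o': 0})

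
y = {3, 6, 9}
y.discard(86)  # {3, 6, 9}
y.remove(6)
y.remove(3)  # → {9}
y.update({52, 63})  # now {9, 52, 63}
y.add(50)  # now {9, 50, 52, 63}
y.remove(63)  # {9, 50, 52}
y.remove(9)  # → {50, 52}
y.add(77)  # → {50, 52, 77}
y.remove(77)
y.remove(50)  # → {52}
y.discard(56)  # {52}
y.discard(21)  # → {52}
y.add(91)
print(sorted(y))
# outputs [52, 91]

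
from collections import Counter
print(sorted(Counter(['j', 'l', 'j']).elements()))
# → ['j', 'j', 'l']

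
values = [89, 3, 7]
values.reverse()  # [7, 3, 89]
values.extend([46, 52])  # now [7, 3, 89, 46, 52]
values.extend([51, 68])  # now [7, 3, 89, 46, 52, 51, 68]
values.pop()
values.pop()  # 51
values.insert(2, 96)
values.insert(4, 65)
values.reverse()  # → [52, 46, 65, 89, 96, 3, 7]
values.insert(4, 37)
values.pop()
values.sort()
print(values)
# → [3, 37, 46, 52, 65, 89, 96]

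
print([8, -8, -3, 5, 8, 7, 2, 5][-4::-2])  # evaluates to [8, -3, 8]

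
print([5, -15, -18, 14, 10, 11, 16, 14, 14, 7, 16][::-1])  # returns [16, 7, 14, 14, 16, 11, 10, 14, -18, -15, 5]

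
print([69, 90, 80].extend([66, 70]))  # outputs None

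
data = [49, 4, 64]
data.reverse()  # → [64, 4, 49]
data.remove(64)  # [4, 49]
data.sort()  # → [4, 49]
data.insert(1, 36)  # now [4, 36, 49]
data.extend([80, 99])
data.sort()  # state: [4, 36, 49, 80, 99]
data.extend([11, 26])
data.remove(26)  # [4, 36, 49, 80, 99, 11]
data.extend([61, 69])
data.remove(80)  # [4, 36, 49, 99, 11, 61, 69]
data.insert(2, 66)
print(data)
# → [4, 36, 66, 49, 99, 11, 61, 69]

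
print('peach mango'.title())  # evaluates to Peach Mango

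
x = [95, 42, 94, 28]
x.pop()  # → 28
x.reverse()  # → [94, 42, 95]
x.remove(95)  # [94, 42]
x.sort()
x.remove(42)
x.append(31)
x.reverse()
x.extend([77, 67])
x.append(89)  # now [31, 94, 77, 67, 89]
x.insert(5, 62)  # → [31, 94, 77, 67, 89, 62]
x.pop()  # 62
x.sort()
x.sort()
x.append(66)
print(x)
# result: [31, 67, 77, 89, 94, 66]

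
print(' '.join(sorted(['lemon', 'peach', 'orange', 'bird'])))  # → bird lemon orange peach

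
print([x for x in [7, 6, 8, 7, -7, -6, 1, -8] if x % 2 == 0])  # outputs [6, 8, -6, -8]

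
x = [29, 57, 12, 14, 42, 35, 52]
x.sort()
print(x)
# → [12, 14, 29, 35, 42, 52, 57]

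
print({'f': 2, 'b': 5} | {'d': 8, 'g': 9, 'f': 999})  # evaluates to {'f': 999, 'b': 5, 'd': 8, 'g': 9}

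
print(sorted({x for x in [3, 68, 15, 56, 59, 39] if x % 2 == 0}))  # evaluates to [56, 68]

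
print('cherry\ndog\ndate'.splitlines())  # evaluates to ['cherry', 'dog', 'date']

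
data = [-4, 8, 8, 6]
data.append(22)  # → [-4, 8, 8, 6, 22]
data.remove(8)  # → [-4, 8, 6, 22]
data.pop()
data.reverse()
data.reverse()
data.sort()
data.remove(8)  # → [-4, 6]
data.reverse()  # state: [6, -4]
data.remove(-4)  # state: [6]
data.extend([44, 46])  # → [6, 44, 46]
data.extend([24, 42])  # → [6, 44, 46, 24, 42]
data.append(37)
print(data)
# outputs [6, 44, 46, 24, 42, 37]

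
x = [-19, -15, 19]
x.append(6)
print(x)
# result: [-19, -15, 19, 6]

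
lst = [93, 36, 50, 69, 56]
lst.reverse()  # [56, 69, 50, 36, 93]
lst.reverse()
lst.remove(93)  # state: [36, 50, 69, 56]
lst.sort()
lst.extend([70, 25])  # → [36, 50, 56, 69, 70, 25]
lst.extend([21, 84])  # [36, 50, 56, 69, 70, 25, 21, 84]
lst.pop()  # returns 84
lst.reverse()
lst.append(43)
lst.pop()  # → 43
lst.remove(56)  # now [21, 25, 70, 69, 50, 36]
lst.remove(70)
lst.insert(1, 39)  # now [21, 39, 25, 69, 50, 36]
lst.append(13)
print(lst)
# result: [21, 39, 25, 69, 50, 36, 13]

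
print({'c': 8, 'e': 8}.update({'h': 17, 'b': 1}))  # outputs None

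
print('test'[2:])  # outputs st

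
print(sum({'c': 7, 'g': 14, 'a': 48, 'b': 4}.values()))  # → 73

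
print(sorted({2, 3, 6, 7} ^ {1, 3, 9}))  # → [1, 2, 6, 7, 9]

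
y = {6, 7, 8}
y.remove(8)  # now {6, 7}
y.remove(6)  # {7}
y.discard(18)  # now {7}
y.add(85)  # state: {7, 85}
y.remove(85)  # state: {7}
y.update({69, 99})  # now {7, 69, 99}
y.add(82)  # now {7, 69, 82, 99}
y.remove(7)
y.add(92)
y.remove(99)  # {69, 82, 92}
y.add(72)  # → {69, 72, 82, 92}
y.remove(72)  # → {69, 82, 92}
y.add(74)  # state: {69, 74, 82, 92}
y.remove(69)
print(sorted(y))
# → [74, 82, 92]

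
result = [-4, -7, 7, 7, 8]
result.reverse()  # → [8, 7, 7, -7, -4]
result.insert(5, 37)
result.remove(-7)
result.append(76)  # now [8, 7, 7, -4, 37, 76]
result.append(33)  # [8, 7, 7, -4, 37, 76, 33]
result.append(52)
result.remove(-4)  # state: [8, 7, 7, 37, 76, 33, 52]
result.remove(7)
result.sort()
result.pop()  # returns 76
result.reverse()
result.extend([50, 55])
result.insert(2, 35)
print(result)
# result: [52, 37, 35, 33, 8, 7, 50, 55]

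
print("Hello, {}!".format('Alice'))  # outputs Hello, Alice!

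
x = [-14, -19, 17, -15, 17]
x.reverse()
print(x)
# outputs [17, -15, 17, -19, -14]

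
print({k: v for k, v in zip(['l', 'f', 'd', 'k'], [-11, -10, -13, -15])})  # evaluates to {'l': -11, 'f': -10, 'd': -13, 'k': -15}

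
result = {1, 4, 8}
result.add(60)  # {1, 4, 8, 60}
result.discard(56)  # {1, 4, 8, 60}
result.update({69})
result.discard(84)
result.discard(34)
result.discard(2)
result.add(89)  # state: {1, 4, 8, 60, 69, 89}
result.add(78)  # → {1, 4, 8, 60, 69, 78, 89}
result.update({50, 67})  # {1, 4, 8, 50, 60, 67, 69, 78, 89}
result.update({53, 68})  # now {1, 4, 8, 50, 53, 60, 67, 68, 69, 78, 89}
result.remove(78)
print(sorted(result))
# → [1, 4, 8, 50, 53, 60, 67, 68, 69, 89]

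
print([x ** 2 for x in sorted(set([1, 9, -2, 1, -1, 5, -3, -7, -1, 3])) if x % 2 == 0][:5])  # [4]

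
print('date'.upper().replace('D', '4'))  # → 4ATE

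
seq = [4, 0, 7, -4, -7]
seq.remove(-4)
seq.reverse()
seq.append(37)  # [-7, 7, 0, 4, 37]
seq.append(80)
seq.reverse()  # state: [80, 37, 4, 0, 7, -7]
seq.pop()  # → -7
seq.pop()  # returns 7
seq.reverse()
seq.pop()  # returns 80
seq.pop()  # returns 37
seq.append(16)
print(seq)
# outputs [0, 4, 16]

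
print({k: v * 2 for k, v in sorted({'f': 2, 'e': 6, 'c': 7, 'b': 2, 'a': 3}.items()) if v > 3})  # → {'c': 14, 'e': 12}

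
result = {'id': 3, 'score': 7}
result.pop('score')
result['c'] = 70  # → {'id': 3, 'c': 70}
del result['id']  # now {'c': 70}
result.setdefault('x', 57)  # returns 57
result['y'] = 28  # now {'c': 70, 'x': 57, 'y': 28}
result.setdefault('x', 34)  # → 57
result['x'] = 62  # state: {'c': 70, 'x': 62, 'y': 28}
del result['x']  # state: {'c': 70, 'y': 28}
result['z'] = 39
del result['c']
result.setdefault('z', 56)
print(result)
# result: {'y': 28, 'z': 39}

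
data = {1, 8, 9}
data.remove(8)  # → {1, 9}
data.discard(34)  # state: {1, 9}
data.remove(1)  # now {9}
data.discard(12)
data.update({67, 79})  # {9, 67, 79}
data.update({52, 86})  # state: {9, 52, 67, 79, 86}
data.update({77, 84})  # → {9, 52, 67, 77, 79, 84, 86}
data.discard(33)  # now {9, 52, 67, 77, 79, 84, 86}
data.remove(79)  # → {9, 52, 67, 77, 84, 86}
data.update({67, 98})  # {9, 52, 67, 77, 84, 86, 98}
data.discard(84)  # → {9, 52, 67, 77, 86, 98}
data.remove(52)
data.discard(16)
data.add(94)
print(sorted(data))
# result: [9, 67, 77, 86, 94, 98]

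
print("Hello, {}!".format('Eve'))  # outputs Hello, Eve!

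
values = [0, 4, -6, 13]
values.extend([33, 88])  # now [0, 4, -6, 13, 33, 88]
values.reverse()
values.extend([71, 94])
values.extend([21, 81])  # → [88, 33, 13, -6, 4, 0, 71, 94, 21, 81]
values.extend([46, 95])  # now [88, 33, 13, -6, 4, 0, 71, 94, 21, 81, 46, 95]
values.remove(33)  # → [88, 13, -6, 4, 0, 71, 94, 21, 81, 46, 95]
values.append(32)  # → [88, 13, -6, 4, 0, 71, 94, 21, 81, 46, 95, 32]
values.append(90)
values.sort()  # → [-6, 0, 4, 13, 21, 32, 46, 71, 81, 88, 90, 94, 95]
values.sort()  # [-6, 0, 4, 13, 21, 32, 46, 71, 81, 88, 90, 94, 95]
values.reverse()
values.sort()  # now [-6, 0, 4, 13, 21, 32, 46, 71, 81, 88, 90, 94, 95]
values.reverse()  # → [95, 94, 90, 88, 81, 71, 46, 32, 21, 13, 4, 0, -6]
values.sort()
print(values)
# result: [-6, 0, 4, 13, 21, 32, 46, 71, 81, 88, 90, 94, 95]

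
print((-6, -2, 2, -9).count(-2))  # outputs 1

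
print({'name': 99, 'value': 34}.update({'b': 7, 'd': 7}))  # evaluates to None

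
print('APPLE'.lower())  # apple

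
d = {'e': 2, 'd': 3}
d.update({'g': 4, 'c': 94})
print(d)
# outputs {'e': 2, 'd': 3, 'g': 4, 'c': 94}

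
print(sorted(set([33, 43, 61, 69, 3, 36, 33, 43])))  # [3, 33, 36, 43, 61, 69]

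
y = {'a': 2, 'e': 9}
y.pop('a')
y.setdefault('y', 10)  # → 10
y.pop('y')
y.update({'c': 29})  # {'e': 9, 'c': 29}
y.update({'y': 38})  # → {'e': 9, 'c': 29, 'y': 38}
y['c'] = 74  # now {'e': 9, 'c': 74, 'y': 38}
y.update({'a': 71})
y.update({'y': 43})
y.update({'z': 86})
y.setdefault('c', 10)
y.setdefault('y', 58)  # 43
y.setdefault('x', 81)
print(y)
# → {'e': 9, 'c': 74, 'y': 43, 'a': 71, 'z': 86, 'x': 81}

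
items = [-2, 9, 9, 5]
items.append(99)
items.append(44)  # [-2, 9, 9, 5, 99, 44]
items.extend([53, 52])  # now [-2, 9, 9, 5, 99, 44, 53, 52]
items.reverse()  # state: [52, 53, 44, 99, 5, 9, 9, -2]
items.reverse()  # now [-2, 9, 9, 5, 99, 44, 53, 52]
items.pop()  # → 52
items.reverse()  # [53, 44, 99, 5, 9, 9, -2]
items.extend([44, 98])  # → [53, 44, 99, 5, 9, 9, -2, 44, 98]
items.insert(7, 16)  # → [53, 44, 99, 5, 9, 9, -2, 16, 44, 98]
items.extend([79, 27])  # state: [53, 44, 99, 5, 9, 9, -2, 16, 44, 98, 79, 27]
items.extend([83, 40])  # [53, 44, 99, 5, 9, 9, -2, 16, 44, 98, 79, 27, 83, 40]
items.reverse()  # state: [40, 83, 27, 79, 98, 44, 16, -2, 9, 9, 5, 99, 44, 53]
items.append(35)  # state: [40, 83, 27, 79, 98, 44, 16, -2, 9, 9, 5, 99, 44, 53, 35]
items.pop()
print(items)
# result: [40, 83, 27, 79, 98, 44, 16, -2, 9, 9, 5, 99, 44, 53]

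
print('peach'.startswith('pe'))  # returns True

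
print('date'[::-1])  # etad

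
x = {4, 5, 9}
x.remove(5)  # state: {4, 9}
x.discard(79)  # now {4, 9}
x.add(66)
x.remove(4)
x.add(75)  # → {9, 66, 75}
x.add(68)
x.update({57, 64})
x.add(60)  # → {9, 57, 60, 64, 66, 68, 75}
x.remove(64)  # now {9, 57, 60, 66, 68, 75}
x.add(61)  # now {9, 57, 60, 61, 66, 68, 75}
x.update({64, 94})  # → {9, 57, 60, 61, 64, 66, 68, 75, 94}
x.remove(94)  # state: {9, 57, 60, 61, 64, 66, 68, 75}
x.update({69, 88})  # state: {9, 57, 60, 61, 64, 66, 68, 69, 75, 88}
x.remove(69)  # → {9, 57, 60, 61, 64, 66, 68, 75, 88}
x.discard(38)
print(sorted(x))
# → [9, 57, 60, 61, 64, 66, 68, 75, 88]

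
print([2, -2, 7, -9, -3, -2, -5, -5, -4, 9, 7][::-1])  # [7, 9, -4, -5, -5, -2, -3, -9, 7, -2, 2]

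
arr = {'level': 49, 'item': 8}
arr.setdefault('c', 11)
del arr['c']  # {'level': 49, 'item': 8}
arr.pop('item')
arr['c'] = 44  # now {'level': 49, 'c': 44}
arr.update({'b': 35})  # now {'level': 49, 'c': 44, 'b': 35}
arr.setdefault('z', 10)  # 10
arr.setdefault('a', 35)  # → 35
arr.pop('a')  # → 35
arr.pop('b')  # 35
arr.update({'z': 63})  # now {'level': 49, 'c': 44, 'z': 63}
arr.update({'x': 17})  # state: {'level': 49, 'c': 44, 'z': 63, 'x': 17}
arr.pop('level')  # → 49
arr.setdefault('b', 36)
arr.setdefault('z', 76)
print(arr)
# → {'c': 44, 'z': 63, 'x': 17, 'b': 36}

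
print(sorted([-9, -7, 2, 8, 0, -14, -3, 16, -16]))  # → [-16, -14, -9, -7, -3, 0, 2, 8, 16]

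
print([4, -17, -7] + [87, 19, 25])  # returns [4, -17, -7, 87, 19, 25]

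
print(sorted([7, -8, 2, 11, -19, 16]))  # [-19, -8, 2, 7, 11, 16]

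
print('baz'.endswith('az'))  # True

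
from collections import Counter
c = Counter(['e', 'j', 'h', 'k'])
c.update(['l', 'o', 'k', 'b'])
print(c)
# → Counter({'k': 2, 'e': 1, 'j': 1, 'h': 1, 'l': 1, 'o': 1, 'b': 1})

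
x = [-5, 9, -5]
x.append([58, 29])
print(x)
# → [-5, 9, -5, [58, 29]]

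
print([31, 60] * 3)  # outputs [31, 60, 31, 60, 31, 60]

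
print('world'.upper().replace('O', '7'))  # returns W7RLD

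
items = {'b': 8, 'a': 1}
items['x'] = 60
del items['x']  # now {'b': 8, 'a': 1}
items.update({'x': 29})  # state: {'b': 8, 'a': 1, 'x': 29}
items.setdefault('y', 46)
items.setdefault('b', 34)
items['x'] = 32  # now {'b': 8, 'a': 1, 'x': 32, 'y': 46}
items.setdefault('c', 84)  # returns 84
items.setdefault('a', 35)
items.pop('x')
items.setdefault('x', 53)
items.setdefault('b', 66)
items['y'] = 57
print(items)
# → {'b': 8, 'a': 1, 'y': 57, 'c': 84, 'x': 53}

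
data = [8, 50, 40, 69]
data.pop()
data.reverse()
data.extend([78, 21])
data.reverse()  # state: [21, 78, 8, 50, 40]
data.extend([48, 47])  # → [21, 78, 8, 50, 40, 48, 47]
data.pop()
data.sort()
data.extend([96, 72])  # [8, 21, 40, 48, 50, 78, 96, 72]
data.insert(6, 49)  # [8, 21, 40, 48, 50, 78, 49, 96, 72]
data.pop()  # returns 72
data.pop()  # 96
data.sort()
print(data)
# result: [8, 21, 40, 48, 49, 50, 78]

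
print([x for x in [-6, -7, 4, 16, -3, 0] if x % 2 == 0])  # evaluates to [-6, 4, 16, 0]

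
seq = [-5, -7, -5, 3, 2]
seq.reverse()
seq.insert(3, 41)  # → [2, 3, -5, 41, -7, -5]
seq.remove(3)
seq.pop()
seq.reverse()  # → [-7, 41, -5, 2]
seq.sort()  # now [-7, -5, 2, 41]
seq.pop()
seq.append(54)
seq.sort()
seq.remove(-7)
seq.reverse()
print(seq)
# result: [54, 2, -5]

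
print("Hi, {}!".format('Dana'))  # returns Hi, Dana!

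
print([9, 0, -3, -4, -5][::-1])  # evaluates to [-5, -4, -3, 0, 9]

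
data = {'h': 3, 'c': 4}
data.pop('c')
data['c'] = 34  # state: {'h': 3, 'c': 34}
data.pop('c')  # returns 34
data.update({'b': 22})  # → {'h': 3, 'b': 22}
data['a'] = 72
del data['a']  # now {'h': 3, 'b': 22}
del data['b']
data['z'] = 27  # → {'h': 3, 'z': 27}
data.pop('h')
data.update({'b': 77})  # {'z': 27, 'b': 77}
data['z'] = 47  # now {'z': 47, 'b': 77}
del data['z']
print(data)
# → {'b': 77}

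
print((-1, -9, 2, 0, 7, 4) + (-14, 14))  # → (-1, -9, 2, 0, 7, 4, -14, 14)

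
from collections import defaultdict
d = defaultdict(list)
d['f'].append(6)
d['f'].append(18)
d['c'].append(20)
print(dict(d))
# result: {'f': [6, 18], 'c': [20]}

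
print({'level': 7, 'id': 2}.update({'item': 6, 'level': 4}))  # None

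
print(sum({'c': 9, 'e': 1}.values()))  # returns 10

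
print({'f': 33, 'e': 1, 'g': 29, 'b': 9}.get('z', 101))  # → 101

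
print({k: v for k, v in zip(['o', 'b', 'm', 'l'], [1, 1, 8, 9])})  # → {'o': 1, 'b': 1, 'm': 8, 'l': 9}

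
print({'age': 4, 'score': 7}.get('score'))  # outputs 7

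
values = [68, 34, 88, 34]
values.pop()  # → 34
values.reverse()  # [88, 34, 68]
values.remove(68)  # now [88, 34]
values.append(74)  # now [88, 34, 74]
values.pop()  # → 74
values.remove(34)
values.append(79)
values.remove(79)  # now [88]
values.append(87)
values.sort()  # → [87, 88]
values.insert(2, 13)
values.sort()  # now [13, 87, 88]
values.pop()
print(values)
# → [13, 87]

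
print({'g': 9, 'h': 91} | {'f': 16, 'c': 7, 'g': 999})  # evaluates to {'g': 999, 'h': 91, 'f': 16, 'c': 7}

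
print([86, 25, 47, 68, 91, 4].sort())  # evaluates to None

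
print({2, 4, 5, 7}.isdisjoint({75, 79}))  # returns True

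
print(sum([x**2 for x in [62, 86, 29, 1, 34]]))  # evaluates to 13238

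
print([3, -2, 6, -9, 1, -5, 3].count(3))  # 2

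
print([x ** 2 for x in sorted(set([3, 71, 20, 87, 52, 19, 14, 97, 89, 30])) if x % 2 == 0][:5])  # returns [196, 400, 900, 2704]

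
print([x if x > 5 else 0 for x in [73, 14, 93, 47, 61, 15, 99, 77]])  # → [73, 14, 93, 47, 61, 15, 99, 77]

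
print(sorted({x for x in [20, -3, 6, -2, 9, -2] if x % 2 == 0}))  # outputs [-2, 6, 20]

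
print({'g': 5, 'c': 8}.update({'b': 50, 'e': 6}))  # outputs None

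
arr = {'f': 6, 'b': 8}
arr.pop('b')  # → 8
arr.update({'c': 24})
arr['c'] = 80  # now {'f': 6, 'c': 80}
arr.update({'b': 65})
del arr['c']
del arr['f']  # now {'b': 65}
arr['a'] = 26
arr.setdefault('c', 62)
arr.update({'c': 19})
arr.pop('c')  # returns 19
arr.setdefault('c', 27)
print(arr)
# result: {'b': 65, 'a': 26, 'c': 27}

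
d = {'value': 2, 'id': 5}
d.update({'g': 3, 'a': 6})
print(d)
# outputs {'value': 2, 'id': 5, 'g': 3, 'a': 6}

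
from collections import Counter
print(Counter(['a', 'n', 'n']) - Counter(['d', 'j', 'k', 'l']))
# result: Counter({'n': 2, 'a': 1})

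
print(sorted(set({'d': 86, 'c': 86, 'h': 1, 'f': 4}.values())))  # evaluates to [1, 4, 86]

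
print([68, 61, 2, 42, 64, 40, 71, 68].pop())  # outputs 68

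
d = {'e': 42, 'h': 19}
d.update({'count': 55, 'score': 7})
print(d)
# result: {'e': 42, 'h': 19, 'count': 55, 'score': 7}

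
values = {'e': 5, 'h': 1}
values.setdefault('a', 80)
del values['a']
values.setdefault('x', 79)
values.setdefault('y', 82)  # 82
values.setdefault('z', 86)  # 86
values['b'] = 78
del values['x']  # {'e': 5, 'h': 1, 'y': 82, 'z': 86, 'b': 78}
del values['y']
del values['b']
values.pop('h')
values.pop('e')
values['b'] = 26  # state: {'z': 86, 'b': 26}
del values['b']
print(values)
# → {'z': 86}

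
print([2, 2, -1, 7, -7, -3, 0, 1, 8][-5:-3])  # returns [-7, -3]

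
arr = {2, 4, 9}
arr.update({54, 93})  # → {2, 4, 9, 54, 93}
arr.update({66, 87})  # {2, 4, 9, 54, 66, 87, 93}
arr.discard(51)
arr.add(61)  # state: {2, 4, 9, 54, 61, 66, 87, 93}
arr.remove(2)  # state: {4, 9, 54, 61, 66, 87, 93}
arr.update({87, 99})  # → {4, 9, 54, 61, 66, 87, 93, 99}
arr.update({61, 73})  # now {4, 9, 54, 61, 66, 73, 87, 93, 99}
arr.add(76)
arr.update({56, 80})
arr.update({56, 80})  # {4, 9, 54, 56, 61, 66, 73, 76, 80, 87, 93, 99}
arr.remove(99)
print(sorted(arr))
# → [4, 9, 54, 56, 61, 66, 73, 76, 80, 87, 93]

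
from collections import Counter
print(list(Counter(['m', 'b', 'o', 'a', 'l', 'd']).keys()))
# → ['m', 'b', 'o', 'a', 'l', 'd']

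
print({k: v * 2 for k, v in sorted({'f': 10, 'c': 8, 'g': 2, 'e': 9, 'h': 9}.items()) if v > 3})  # {'c': 16, 'e': 18, 'f': 20, 'h': 18}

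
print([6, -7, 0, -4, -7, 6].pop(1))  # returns -7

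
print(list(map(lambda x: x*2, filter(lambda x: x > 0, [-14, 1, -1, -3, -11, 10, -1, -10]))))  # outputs [2, 20]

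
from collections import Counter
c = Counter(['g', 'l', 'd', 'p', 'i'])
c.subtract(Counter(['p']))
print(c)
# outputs Counter({'g': 1, 'l': 1, 'd': 1, 'i': 1, 'p': 0})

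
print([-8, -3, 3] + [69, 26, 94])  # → [-8, -3, 3, 69, 26, 94]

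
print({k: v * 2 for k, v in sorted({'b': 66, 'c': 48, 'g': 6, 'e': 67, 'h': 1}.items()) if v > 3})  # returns {'b': 132, 'c': 96, 'e': 134, 'g': 12}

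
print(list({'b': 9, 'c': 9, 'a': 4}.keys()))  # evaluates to ['b', 'c', 'a']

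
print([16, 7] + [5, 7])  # [16, 7, 5, 7]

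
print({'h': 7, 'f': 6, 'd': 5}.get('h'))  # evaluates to 7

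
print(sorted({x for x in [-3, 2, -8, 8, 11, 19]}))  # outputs [-8, -3, 2, 8, 11, 19]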